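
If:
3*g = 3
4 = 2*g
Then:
No Solution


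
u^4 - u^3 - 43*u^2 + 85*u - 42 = (u - 6)*(u - 1)^2*(u + 7)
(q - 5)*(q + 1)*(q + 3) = q^3 - q^2 - 17*q - 15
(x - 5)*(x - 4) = x^2 - 9*x + 20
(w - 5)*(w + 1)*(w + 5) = w^3 + w^2 - 25*w - 25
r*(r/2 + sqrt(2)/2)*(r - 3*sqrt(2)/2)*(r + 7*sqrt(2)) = r^4/2 + 13*sqrt(2)*r^3/4 - 5*r^2 - 21*sqrt(2)*r/2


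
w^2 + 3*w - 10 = (w - 2)*(w + 5)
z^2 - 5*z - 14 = (z - 7)*(z + 2)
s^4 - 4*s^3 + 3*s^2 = s^2*(s - 3)*(s - 1)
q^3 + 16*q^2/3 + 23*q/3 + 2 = (q + 1/3)*(q + 2)*(q + 3)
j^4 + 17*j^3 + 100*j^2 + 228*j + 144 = (j + 1)*(j + 4)*(j + 6)^2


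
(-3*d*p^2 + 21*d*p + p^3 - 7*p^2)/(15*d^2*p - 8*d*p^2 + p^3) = (p - 7)/(-5*d + p)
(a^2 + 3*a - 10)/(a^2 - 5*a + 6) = (a + 5)/(a - 3)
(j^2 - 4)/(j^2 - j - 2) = (j + 2)/(j + 1)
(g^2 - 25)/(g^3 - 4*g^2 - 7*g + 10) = (g + 5)/(g^2 + g - 2)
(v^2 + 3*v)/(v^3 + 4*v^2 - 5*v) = (v + 3)/(v^2 + 4*v - 5)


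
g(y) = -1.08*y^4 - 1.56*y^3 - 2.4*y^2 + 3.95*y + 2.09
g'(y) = -4.32*y^3 - 4.68*y^2 - 4.8*y + 3.95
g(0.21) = 2.80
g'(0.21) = 2.70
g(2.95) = -128.98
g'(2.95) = -161.84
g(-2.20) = -26.90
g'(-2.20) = 37.86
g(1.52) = -8.69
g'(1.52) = -29.33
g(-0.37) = 0.36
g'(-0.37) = 5.30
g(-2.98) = -74.88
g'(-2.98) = 91.02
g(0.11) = 2.49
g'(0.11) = 3.36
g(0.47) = 3.20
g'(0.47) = 0.21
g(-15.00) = -50007.16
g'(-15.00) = 13602.95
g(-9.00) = -6176.50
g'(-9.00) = 2817.35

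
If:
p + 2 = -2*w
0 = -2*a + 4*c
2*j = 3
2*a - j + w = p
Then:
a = -3*w/2 - 1/4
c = -3*w/4 - 1/8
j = 3/2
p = -2*w - 2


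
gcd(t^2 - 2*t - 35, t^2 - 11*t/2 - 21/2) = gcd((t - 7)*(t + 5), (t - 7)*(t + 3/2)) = t - 7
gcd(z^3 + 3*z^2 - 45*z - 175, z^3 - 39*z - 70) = z^2 - 2*z - 35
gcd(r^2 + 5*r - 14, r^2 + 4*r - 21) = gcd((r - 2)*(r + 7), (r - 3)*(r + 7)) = r + 7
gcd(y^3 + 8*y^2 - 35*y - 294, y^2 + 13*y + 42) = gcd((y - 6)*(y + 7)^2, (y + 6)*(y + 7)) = y + 7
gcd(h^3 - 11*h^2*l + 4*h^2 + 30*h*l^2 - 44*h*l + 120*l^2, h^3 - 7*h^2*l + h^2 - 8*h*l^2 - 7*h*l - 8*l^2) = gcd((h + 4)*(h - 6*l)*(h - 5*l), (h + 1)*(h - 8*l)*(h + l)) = 1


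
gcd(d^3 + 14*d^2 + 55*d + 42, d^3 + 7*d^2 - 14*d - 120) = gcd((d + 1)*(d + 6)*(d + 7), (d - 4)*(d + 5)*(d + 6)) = d + 6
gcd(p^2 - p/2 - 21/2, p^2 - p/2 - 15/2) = 1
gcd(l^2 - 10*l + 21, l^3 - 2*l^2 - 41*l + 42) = l - 7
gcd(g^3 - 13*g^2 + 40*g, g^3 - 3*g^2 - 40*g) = g^2 - 8*g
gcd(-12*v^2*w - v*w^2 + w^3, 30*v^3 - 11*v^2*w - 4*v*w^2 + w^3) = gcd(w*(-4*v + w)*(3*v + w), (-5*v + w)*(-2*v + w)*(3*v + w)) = 3*v + w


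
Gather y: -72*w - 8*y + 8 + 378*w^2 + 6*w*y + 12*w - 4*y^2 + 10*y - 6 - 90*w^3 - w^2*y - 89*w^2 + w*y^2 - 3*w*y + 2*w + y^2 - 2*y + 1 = -90*w^3 + 289*w^2 - 58*w + y^2*(w - 3) + y*(-w^2 + 3*w) + 3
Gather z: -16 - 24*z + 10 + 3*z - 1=-21*z - 7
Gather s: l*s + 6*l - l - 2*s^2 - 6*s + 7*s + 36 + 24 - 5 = 5*l - 2*s^2 + s*(l + 1) + 55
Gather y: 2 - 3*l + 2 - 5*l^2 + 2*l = -5*l^2 - l + 4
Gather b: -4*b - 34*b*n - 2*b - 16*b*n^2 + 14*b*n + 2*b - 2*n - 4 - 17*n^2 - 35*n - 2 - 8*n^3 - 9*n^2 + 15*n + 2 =b*(-16*n^2 - 20*n - 4) - 8*n^3 - 26*n^2 - 22*n - 4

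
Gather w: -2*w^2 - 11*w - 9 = -2*w^2 - 11*w - 9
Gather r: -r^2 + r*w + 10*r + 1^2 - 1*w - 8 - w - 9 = -r^2 + r*(w + 10) - 2*w - 16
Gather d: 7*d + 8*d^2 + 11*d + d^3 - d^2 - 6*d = d^3 + 7*d^2 + 12*d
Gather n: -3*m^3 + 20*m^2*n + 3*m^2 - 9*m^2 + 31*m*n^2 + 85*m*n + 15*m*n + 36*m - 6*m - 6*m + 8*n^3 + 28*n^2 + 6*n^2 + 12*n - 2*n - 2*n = -3*m^3 - 6*m^2 + 24*m + 8*n^3 + n^2*(31*m + 34) + n*(20*m^2 + 100*m + 8)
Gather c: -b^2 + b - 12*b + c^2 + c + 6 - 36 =-b^2 - 11*b + c^2 + c - 30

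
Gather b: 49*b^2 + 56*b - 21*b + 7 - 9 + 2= 49*b^2 + 35*b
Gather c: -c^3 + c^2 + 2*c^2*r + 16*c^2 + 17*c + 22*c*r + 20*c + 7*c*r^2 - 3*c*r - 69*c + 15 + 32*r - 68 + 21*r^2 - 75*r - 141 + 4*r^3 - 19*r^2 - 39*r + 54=-c^3 + c^2*(2*r + 17) + c*(7*r^2 + 19*r - 32) + 4*r^3 + 2*r^2 - 82*r - 140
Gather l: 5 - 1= 4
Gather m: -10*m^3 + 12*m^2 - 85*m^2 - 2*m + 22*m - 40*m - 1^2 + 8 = -10*m^3 - 73*m^2 - 20*m + 7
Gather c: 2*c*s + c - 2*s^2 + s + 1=c*(2*s + 1) - 2*s^2 + s + 1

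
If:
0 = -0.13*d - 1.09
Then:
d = -8.38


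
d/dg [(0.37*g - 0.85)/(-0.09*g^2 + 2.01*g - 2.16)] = (0.0333*g^2 - 0.153*g + 0.9093)/(0.0081*g^4 - 0.3618*g^3 + 4.4289*g^2 - 8.6832*g + 4.6656)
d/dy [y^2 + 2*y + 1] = 2*y + 2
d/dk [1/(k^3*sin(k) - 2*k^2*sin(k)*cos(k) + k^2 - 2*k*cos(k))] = (-k^3*cos(k) - 3*k^2*sin(k) + 2*k^2*cos(2*k) - 2*k*sin(k) + 2*k*sin(2*k) - 2*k + 2*cos(k))/(k^2*(k - 2*cos(k))^2*(k*sin(k) + 1)^2)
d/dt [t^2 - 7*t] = 2*t - 7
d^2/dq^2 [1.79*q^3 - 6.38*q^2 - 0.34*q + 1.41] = 10.74*q - 12.76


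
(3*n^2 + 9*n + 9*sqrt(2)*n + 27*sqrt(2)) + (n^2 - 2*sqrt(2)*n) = 4*n^2 + 9*n + 7*sqrt(2)*n + 27*sqrt(2)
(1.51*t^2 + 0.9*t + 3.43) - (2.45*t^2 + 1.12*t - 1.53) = -0.94*t^2 - 0.22*t + 4.96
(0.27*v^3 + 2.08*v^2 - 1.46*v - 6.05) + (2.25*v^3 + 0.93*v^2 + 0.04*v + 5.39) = 2.52*v^3 + 3.01*v^2 - 1.42*v - 0.66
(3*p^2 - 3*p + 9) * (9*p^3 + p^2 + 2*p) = 27*p^5 - 24*p^4 + 84*p^3 + 3*p^2 + 18*p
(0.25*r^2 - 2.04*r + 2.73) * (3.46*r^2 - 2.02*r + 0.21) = 0.865*r^4 - 7.5634*r^3 + 13.6191*r^2 - 5.943*r + 0.5733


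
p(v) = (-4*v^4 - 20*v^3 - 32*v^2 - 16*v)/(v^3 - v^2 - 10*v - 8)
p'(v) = (-3*v^2 + 2*v + 10)*(-4*v^4 - 20*v^3 - 32*v^2 - 16*v)/(v^3 - v^2 - 10*v - 8)^2 + (-16*v^3 - 60*v^2 - 64*v - 16)/(v^3 - v^2 - 10*v - 8) = 4*(-v^2 + 8*v + 8)/(v^2 - 8*v + 16)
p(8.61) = -79.26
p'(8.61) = 0.52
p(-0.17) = -0.30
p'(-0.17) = 1.52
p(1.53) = 8.75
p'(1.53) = 11.74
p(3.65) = 235.69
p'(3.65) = 779.67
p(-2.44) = 0.67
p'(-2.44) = -1.69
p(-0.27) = -0.44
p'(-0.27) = 1.27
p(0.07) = 0.15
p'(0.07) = 2.22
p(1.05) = 4.34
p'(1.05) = 7.03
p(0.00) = 0.00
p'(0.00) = 2.00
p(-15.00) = 41.05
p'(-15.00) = -3.73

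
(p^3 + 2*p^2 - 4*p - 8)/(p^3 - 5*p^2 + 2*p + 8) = (p^2 + 4*p + 4)/(p^2 - 3*p - 4)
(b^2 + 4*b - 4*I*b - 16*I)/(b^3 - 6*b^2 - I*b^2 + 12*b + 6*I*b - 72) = (b + 4)/(b^2 + 3*b*(-2 + I) - 18*I)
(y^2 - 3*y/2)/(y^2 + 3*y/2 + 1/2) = y*(2*y - 3)/(2*y^2 + 3*y + 1)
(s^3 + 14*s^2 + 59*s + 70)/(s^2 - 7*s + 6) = (s^3 + 14*s^2 + 59*s + 70)/(s^2 - 7*s + 6)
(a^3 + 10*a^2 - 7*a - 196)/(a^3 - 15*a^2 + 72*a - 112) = (a^2 + 14*a + 49)/(a^2 - 11*a + 28)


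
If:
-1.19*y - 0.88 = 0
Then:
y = -0.74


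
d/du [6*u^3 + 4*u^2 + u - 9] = 18*u^2 + 8*u + 1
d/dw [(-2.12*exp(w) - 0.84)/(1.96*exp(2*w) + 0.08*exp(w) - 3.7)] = (4.1552*exp(2*w) + 3.2928*exp(w) + 7.9112)*exp(w)/(3.8416*exp(4*w) + 0.3136*exp(3*w) - 14.4976*exp(2*w) - 0.592*exp(w) + 13.69)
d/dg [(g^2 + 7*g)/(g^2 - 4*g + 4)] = (-11*g - 14)/(g^3 - 6*g^2 + 12*g - 8)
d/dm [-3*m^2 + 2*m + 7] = 2 - 6*m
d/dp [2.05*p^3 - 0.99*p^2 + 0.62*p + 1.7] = 6.15*p^2 - 1.98*p + 0.62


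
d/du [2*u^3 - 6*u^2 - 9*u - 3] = 6*u^2 - 12*u - 9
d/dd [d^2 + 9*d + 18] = 2*d + 9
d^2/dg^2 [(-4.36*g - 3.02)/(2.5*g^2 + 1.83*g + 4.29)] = (-(4.36*g + 3.02)*(5.0*g + 1.83)*(10.0*g + 3.66) + (65.4*g + 31.0576)*(2.5*g^2 + 1.83*g + 4.29))/(2.5*g^2 + 1.83*g + 4.29)^3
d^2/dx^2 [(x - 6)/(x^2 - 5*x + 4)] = 2*((11 - 3*x)*(x^2 - 5*x + 4) + (x - 6)*(2*x - 5)^2)/(x^2 - 5*x + 4)^3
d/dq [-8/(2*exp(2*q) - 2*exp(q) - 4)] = (8*exp(q) - 4)*exp(q)/(-exp(2*q) + exp(q) + 2)^2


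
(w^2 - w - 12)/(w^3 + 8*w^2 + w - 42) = (w - 4)/(w^2 + 5*w - 14)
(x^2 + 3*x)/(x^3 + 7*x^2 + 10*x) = (x + 3)/(x^2 + 7*x + 10)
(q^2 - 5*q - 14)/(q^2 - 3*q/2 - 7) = 2*(q - 7)/(2*q - 7)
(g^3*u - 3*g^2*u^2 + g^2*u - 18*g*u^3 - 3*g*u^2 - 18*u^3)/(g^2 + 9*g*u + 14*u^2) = u*(g^3 - 3*g^2*u + g^2 - 18*g*u^2 - 3*g*u - 18*u^2)/(g^2 + 9*g*u + 14*u^2)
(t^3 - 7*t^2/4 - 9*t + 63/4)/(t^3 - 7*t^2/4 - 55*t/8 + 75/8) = 2*(4*t^2 + 5*t - 21)/(8*t^2 + 10*t - 25)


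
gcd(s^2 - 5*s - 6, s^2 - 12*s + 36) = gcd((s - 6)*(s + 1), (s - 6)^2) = s - 6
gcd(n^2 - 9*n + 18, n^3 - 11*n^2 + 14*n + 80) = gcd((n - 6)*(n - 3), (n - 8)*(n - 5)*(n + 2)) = 1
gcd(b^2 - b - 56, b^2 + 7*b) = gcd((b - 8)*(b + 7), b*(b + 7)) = b + 7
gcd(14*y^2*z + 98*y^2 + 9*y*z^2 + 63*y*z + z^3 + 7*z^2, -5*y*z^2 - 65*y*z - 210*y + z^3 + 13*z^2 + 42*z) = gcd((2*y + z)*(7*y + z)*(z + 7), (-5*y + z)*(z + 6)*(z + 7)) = z + 7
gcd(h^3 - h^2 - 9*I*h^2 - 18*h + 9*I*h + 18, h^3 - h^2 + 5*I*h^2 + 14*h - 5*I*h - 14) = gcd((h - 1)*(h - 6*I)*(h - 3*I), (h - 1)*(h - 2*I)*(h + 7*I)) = h - 1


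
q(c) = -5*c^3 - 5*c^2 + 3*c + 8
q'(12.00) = -2277.00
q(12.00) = -9316.00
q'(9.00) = -1302.00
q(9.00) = -4015.00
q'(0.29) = -1.16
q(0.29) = 8.33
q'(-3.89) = -185.08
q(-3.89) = 214.99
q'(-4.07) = -204.77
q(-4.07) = 250.06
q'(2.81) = -143.54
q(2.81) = -133.99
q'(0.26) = -0.61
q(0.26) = 8.35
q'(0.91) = -18.52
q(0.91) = 2.82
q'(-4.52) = -258.26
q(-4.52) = 354.02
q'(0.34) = -2.13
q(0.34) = 8.25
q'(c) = -15*c^2 - 10*c + 3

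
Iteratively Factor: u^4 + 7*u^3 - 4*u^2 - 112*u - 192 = (u + 4)*(u^3 + 3*u^2 - 16*u - 48) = (u + 3)*(u + 4)*(u^2 - 16) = (u + 3)*(u + 4)^2*(u - 4)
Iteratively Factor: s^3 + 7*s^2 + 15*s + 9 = (s + 1)*(s^2 + 6*s + 9) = (s + 1)*(s + 3)*(s + 3)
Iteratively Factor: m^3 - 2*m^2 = (m - 2)*(m^2) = m*(m - 2)*(m)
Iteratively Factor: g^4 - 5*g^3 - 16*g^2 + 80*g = (g)*(g^3 - 5*g^2 - 16*g + 80) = g*(g - 4)*(g^2 - g - 20) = g*(g - 5)*(g - 4)*(g + 4)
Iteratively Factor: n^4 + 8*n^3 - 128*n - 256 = (n + 4)*(n^3 + 4*n^2 - 16*n - 64) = (n + 4)^2*(n^2 - 16) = (n - 4)*(n + 4)^2*(n + 4)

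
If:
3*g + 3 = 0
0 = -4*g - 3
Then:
No Solution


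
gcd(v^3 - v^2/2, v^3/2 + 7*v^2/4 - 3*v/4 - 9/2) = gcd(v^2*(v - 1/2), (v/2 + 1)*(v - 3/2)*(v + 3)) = 1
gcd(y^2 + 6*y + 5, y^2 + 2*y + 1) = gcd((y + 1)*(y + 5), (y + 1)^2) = y + 1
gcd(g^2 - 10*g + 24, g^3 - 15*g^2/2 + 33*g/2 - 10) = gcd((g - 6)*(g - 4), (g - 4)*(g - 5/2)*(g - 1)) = g - 4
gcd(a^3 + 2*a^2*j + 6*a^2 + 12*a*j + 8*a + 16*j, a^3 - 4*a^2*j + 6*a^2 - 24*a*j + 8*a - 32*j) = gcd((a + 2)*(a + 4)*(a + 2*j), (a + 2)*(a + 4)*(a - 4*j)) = a^2 + 6*a + 8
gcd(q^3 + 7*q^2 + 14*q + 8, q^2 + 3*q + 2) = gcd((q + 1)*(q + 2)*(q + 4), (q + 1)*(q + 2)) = q^2 + 3*q + 2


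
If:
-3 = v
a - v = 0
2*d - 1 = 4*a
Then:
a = -3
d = -11/2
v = -3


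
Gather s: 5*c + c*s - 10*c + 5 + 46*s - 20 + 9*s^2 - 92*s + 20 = -5*c + 9*s^2 + s*(c - 46) + 5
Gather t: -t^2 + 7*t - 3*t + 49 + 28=-t^2 + 4*t + 77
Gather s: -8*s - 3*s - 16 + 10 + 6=-11*s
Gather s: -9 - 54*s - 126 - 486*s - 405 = -540*s - 540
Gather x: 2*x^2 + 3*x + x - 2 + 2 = 2*x^2 + 4*x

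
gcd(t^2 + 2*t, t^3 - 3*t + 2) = t + 2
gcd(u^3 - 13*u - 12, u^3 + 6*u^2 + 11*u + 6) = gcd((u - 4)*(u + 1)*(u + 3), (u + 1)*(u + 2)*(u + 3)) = u^2 + 4*u + 3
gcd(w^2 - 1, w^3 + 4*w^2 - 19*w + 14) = w - 1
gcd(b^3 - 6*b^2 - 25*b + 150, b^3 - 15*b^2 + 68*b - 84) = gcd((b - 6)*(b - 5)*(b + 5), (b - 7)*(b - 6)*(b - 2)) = b - 6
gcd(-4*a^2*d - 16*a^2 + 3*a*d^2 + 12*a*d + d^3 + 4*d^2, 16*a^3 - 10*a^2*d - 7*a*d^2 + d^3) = a - d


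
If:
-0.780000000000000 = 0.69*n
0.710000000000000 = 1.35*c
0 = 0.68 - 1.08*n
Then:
No Solution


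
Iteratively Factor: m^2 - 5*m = (m)*(m - 5)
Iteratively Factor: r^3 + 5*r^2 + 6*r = (r + 3)*(r^2 + 2*r) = r*(r + 3)*(r + 2)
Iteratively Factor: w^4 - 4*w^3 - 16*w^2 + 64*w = (w - 4)*(w^3 - 16*w) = (w - 4)^2*(w^2 + 4*w) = w*(w - 4)^2*(w + 4)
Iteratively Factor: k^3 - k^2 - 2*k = (k - 2)*(k^2 + k) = k*(k - 2)*(k + 1)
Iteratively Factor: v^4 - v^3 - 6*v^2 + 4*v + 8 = (v - 2)*(v^3 + v^2 - 4*v - 4) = (v - 2)^2*(v^2 + 3*v + 2) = (v - 2)^2*(v + 2)*(v + 1)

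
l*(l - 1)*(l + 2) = l^3 + l^2 - 2*l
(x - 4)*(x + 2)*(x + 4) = x^3 + 2*x^2 - 16*x - 32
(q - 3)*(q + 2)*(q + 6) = q^3 + 5*q^2 - 12*q - 36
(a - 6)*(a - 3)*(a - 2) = a^3 - 11*a^2 + 36*a - 36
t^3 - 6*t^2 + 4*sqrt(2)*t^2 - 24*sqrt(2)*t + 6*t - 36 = (t - 6)*(t + sqrt(2))*(t + 3*sqrt(2))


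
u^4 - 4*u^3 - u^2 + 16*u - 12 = (u - 3)*(u - 2)*(u - 1)*(u + 2)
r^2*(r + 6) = r^3 + 6*r^2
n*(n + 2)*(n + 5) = n^3 + 7*n^2 + 10*n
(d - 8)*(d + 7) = d^2 - d - 56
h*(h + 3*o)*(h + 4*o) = h^3 + 7*h^2*o + 12*h*o^2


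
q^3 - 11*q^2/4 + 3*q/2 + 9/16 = (q - 3/2)^2*(q + 1/4)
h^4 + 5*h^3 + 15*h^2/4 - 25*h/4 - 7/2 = (h - 1)*(h + 1/2)*(h + 2)*(h + 7/2)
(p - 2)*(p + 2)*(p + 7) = p^3 + 7*p^2 - 4*p - 28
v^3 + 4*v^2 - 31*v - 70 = (v - 5)*(v + 2)*(v + 7)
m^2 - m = m*(m - 1)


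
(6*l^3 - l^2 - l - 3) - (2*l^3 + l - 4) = 4*l^3 - l^2 - 2*l + 1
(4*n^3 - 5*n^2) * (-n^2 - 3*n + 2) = -4*n^5 - 7*n^4 + 23*n^3 - 10*n^2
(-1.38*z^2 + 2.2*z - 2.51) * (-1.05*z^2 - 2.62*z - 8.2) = 1.449*z^4 + 1.3056*z^3 + 8.1875*z^2 - 11.4638*z + 20.582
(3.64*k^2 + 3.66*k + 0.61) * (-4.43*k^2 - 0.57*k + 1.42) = -16.1252*k^4 - 18.2886*k^3 + 0.380300000000001*k^2 + 4.8495*k + 0.8662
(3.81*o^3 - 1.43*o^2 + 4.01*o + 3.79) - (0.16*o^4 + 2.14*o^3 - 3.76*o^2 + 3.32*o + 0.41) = -0.16*o^4 + 1.67*o^3 + 2.33*o^2 + 0.69*o + 3.38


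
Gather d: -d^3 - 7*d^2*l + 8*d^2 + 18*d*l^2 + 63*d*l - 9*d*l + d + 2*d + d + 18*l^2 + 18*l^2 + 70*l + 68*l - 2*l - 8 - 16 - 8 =-d^3 + d^2*(8 - 7*l) + d*(18*l^2 + 54*l + 4) + 36*l^2 + 136*l - 32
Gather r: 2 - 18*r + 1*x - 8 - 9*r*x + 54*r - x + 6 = r*(36 - 9*x)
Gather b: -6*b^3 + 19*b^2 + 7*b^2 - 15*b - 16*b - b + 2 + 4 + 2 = -6*b^3 + 26*b^2 - 32*b + 8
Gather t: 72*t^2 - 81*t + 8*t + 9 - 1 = 72*t^2 - 73*t + 8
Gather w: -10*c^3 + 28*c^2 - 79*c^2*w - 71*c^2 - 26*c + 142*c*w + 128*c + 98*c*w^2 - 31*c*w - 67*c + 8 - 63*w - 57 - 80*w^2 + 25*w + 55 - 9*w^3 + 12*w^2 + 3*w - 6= -10*c^3 - 43*c^2 + 35*c - 9*w^3 + w^2*(98*c - 68) + w*(-79*c^2 + 111*c - 35)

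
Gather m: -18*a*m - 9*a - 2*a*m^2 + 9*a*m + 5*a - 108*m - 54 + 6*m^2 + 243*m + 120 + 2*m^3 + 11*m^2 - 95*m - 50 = -4*a + 2*m^3 + m^2*(17 - 2*a) + m*(40 - 9*a) + 16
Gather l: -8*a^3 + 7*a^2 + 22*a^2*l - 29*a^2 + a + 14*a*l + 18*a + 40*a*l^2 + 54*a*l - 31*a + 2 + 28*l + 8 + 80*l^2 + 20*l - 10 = -8*a^3 - 22*a^2 - 12*a + l^2*(40*a + 80) + l*(22*a^2 + 68*a + 48)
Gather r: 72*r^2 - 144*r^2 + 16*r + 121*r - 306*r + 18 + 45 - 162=-72*r^2 - 169*r - 99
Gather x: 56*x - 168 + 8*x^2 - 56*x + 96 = 8*x^2 - 72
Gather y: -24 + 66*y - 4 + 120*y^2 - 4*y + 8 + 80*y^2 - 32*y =200*y^2 + 30*y - 20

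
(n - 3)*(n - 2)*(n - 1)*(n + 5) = n^4 - n^3 - 19*n^2 + 49*n - 30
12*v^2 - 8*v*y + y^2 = (-6*v + y)*(-2*v + y)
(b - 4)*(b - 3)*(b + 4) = b^3 - 3*b^2 - 16*b + 48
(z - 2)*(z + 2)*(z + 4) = z^3 + 4*z^2 - 4*z - 16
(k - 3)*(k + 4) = k^2 + k - 12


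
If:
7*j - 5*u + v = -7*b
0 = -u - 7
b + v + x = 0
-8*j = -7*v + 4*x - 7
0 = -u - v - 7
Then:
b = -47/12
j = -13/12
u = -7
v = 0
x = 47/12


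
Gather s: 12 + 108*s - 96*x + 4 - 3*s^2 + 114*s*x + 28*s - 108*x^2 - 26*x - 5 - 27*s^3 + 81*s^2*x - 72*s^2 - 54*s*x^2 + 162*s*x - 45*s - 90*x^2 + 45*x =-27*s^3 + s^2*(81*x - 75) + s*(-54*x^2 + 276*x + 91) - 198*x^2 - 77*x + 11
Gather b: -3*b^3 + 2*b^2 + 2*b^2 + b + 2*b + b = -3*b^3 + 4*b^2 + 4*b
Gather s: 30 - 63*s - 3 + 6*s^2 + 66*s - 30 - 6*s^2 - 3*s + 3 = 0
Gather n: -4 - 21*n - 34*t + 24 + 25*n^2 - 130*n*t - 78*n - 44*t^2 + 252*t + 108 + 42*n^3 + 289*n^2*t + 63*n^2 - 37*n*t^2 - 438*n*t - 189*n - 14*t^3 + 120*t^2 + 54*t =42*n^3 + n^2*(289*t + 88) + n*(-37*t^2 - 568*t - 288) - 14*t^3 + 76*t^2 + 272*t + 128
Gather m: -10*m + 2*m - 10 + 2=-8*m - 8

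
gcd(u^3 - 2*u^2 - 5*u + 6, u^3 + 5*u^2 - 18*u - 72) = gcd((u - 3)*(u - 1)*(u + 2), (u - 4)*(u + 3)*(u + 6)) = 1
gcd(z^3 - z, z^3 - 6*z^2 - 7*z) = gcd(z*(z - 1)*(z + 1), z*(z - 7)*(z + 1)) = z^2 + z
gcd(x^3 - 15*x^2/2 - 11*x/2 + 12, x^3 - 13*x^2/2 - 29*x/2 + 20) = x^2 - 9*x + 8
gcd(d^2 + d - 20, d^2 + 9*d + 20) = d + 5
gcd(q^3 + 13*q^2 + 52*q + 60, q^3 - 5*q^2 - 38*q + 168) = q + 6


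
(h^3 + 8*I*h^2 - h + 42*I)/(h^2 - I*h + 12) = (h^2 + 5*I*h + 14)/(h - 4*I)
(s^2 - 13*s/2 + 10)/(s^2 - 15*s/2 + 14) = (2*s - 5)/(2*s - 7)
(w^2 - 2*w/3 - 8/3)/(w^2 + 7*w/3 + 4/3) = (w - 2)/(w + 1)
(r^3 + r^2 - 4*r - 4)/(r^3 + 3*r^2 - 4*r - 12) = (r + 1)/(r + 3)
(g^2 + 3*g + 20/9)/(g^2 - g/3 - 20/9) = (3*g + 5)/(3*g - 5)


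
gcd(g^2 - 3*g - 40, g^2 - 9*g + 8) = g - 8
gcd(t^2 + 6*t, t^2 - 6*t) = t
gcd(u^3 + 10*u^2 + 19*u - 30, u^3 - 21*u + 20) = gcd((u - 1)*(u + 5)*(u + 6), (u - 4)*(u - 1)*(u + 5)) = u^2 + 4*u - 5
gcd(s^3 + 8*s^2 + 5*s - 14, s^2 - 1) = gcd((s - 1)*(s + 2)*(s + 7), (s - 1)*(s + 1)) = s - 1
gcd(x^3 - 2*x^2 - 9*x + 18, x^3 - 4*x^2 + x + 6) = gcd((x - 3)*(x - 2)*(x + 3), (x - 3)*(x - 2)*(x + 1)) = x^2 - 5*x + 6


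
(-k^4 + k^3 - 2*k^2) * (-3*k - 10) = 3*k^5 + 7*k^4 - 4*k^3 + 20*k^2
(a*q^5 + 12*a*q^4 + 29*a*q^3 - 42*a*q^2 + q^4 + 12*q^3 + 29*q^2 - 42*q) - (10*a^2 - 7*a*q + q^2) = -10*a^2 + a*q^5 + 12*a*q^4 + 29*a*q^3 - 42*a*q^2 + 7*a*q + q^4 + 12*q^3 + 28*q^2 - 42*q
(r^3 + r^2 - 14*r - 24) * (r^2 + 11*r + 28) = r^5 + 12*r^4 + 25*r^3 - 150*r^2 - 656*r - 672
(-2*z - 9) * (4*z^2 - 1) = -8*z^3 - 36*z^2 + 2*z + 9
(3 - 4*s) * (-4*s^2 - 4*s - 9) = 16*s^3 + 4*s^2 + 24*s - 27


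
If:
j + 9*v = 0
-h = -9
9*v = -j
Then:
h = 9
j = -9*v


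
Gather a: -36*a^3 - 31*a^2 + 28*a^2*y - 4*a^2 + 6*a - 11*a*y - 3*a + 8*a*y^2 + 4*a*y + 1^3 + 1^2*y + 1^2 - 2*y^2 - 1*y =-36*a^3 + a^2*(28*y - 35) + a*(8*y^2 - 7*y + 3) - 2*y^2 + 2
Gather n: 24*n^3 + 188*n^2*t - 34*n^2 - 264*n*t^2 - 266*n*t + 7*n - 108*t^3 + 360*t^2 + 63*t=24*n^3 + n^2*(188*t - 34) + n*(-264*t^2 - 266*t + 7) - 108*t^3 + 360*t^2 + 63*t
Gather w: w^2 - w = w^2 - w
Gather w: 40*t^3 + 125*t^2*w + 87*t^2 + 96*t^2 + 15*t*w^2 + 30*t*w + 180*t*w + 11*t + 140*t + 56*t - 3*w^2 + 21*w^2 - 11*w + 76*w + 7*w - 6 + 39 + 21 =40*t^3 + 183*t^2 + 207*t + w^2*(15*t + 18) + w*(125*t^2 + 210*t + 72) + 54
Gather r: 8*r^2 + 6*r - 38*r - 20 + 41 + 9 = 8*r^2 - 32*r + 30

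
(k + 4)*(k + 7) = k^2 + 11*k + 28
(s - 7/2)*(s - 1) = s^2 - 9*s/2 + 7/2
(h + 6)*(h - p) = h^2 - h*p + 6*h - 6*p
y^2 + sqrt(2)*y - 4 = (y - sqrt(2))*(y + 2*sqrt(2))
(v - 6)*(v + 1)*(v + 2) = v^3 - 3*v^2 - 16*v - 12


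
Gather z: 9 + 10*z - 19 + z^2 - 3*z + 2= z^2 + 7*z - 8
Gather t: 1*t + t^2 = t^2 + t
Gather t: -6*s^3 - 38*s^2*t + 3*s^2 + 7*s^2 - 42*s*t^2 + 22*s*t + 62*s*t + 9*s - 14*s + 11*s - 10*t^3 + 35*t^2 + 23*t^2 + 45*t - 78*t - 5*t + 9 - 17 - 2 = -6*s^3 + 10*s^2 + 6*s - 10*t^3 + t^2*(58 - 42*s) + t*(-38*s^2 + 84*s - 38) - 10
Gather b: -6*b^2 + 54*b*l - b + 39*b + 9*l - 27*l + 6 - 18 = -6*b^2 + b*(54*l + 38) - 18*l - 12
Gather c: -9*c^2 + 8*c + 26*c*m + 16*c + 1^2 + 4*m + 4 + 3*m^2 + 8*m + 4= -9*c^2 + c*(26*m + 24) + 3*m^2 + 12*m + 9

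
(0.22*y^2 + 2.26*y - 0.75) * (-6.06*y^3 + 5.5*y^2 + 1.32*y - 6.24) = -1.3332*y^5 - 12.4856*y^4 + 17.2654*y^3 - 2.5146*y^2 - 15.0924*y + 4.68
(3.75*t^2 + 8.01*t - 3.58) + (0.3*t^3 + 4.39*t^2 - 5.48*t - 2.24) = 0.3*t^3 + 8.14*t^2 + 2.53*t - 5.82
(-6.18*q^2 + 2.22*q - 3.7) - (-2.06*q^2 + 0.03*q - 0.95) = -4.12*q^2 + 2.19*q - 2.75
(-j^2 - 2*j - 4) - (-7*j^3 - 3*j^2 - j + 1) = 7*j^3 + 2*j^2 - j - 5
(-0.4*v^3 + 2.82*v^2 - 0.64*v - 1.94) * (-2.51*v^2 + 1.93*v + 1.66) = 1.004*v^5 - 7.8502*v^4 + 6.385*v^3 + 8.3154*v^2 - 4.8066*v - 3.2204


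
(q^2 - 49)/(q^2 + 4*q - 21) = (q - 7)/(q - 3)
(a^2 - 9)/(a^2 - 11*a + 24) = (a + 3)/(a - 8)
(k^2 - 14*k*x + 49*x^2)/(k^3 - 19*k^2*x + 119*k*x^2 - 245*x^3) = 1/(k - 5*x)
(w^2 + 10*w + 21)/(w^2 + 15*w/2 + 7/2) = 2*(w + 3)/(2*w + 1)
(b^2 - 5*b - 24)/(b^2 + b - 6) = (b - 8)/(b - 2)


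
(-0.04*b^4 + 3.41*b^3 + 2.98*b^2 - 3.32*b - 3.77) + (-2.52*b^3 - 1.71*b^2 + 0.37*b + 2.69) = -0.04*b^4 + 0.89*b^3 + 1.27*b^2 - 2.95*b - 1.08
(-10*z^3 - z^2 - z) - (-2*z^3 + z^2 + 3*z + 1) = -8*z^3 - 2*z^2 - 4*z - 1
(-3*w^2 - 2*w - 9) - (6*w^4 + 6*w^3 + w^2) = -6*w^4 - 6*w^3 - 4*w^2 - 2*w - 9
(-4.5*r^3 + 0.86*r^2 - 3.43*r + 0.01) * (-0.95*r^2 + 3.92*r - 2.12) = 4.275*r^5 - 18.457*r^4 + 16.1697*r^3 - 15.2783*r^2 + 7.3108*r - 0.0212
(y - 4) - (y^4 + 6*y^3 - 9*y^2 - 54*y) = -y^4 - 6*y^3 + 9*y^2 + 55*y - 4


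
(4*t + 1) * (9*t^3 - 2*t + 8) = 36*t^4 + 9*t^3 - 8*t^2 + 30*t + 8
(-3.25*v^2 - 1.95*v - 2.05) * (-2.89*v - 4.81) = 9.3925*v^3 + 21.268*v^2 + 15.304*v + 9.8605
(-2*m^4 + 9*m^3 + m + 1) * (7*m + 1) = -14*m^5 + 61*m^4 + 9*m^3 + 7*m^2 + 8*m + 1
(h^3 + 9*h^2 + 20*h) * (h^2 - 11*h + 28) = h^5 - 2*h^4 - 51*h^3 + 32*h^2 + 560*h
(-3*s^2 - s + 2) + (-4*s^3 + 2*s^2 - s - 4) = -4*s^3 - s^2 - 2*s - 2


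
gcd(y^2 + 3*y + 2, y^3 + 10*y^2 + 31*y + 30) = y + 2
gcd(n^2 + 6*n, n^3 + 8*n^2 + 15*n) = n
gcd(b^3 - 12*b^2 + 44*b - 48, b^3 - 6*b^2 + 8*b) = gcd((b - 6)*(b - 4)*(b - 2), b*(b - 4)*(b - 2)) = b^2 - 6*b + 8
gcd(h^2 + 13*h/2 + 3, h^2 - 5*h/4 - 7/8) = h + 1/2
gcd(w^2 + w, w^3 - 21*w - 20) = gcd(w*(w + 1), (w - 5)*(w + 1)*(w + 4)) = w + 1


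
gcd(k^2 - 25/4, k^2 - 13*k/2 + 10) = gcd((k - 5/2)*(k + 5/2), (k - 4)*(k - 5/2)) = k - 5/2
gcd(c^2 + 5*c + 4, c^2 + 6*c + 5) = c + 1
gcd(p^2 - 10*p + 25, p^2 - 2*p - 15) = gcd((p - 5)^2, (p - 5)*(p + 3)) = p - 5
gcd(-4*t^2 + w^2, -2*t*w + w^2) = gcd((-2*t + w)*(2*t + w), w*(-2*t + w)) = 2*t - w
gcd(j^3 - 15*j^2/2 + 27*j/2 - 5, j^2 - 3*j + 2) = j - 2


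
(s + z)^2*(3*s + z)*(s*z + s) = 3*s^4*z + 3*s^4 + 7*s^3*z^2 + 7*s^3*z + 5*s^2*z^3 + 5*s^2*z^2 + s*z^4 + s*z^3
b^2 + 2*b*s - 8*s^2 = (b - 2*s)*(b + 4*s)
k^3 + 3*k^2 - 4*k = k*(k - 1)*(k + 4)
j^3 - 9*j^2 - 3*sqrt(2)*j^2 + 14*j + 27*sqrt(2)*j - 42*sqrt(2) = (j - 7)*(j - 2)*(j - 3*sqrt(2))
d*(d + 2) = d^2 + 2*d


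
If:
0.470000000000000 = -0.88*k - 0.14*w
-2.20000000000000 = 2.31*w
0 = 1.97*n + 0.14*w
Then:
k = -0.38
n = 0.07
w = -0.95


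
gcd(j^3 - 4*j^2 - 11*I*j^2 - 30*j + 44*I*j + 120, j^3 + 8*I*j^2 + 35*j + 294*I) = j - 6*I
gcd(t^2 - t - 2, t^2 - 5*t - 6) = t + 1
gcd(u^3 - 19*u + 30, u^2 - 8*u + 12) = u - 2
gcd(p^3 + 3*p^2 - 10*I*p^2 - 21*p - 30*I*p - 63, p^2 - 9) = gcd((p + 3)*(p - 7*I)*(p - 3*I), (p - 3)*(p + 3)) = p + 3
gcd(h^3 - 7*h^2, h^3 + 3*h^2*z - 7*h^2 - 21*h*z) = h^2 - 7*h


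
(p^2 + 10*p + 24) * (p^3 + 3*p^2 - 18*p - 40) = p^5 + 13*p^4 + 36*p^3 - 148*p^2 - 832*p - 960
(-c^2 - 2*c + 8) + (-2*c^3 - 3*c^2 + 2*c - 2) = -2*c^3 - 4*c^2 + 6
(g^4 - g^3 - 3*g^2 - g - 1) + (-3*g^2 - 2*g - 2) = g^4 - g^3 - 6*g^2 - 3*g - 3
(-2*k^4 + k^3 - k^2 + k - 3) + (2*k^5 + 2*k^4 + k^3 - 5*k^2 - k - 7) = 2*k^5 + 2*k^3 - 6*k^2 - 10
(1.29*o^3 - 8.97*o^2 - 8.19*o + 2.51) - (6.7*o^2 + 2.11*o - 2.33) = 1.29*o^3 - 15.67*o^2 - 10.3*o + 4.84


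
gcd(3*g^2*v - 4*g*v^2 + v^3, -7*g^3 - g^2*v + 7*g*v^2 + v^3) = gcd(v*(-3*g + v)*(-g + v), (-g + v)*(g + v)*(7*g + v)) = -g + v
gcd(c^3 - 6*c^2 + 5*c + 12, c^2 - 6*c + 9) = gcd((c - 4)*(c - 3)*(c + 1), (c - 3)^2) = c - 3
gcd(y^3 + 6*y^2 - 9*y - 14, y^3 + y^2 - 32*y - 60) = 1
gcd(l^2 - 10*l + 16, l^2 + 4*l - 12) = l - 2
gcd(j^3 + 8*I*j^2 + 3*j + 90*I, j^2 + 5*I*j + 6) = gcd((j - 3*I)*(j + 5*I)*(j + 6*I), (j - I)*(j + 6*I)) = j + 6*I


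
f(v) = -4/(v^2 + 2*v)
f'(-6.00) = -0.07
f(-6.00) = -0.17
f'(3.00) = 0.14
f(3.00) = -0.27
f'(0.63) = 4.75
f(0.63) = -2.41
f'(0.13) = 117.90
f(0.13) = -14.45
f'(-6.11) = -0.06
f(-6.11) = -0.16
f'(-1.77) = -37.17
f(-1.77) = 9.83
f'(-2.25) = -31.60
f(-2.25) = -7.11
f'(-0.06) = 555.02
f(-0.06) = 34.36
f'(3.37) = 0.11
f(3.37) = -0.22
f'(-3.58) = -0.65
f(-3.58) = -0.71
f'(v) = -4*(-2*v - 2)/(v^2 + 2*v)^2 = 8*(v + 1)/(v^2*(v + 2)^2)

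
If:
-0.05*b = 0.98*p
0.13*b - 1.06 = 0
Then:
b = 8.15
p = -0.42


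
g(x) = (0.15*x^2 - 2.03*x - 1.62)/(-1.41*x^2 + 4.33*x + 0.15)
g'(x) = (0.3*x - 2.03)/(-1.41*x^2 + 4.33*x + 0.15) + (2.82*x - 4.33)*(0.15*x^2 - 2.03*x - 1.62)/(-1.41*x^2 + 4.33*x + 0.15)^2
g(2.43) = -2.42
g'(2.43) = -3.15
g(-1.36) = -0.17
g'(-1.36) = 0.13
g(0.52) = -1.30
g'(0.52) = 0.92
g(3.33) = 6.30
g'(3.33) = -28.92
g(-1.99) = -0.21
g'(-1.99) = 0.04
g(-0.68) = 0.05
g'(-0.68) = 0.74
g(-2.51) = -0.23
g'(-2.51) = 0.01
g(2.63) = -3.32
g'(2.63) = -6.43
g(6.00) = 0.34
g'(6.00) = -0.16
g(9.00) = 0.10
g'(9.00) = -0.04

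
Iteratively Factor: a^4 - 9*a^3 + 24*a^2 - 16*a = (a)*(a^3 - 9*a^2 + 24*a - 16) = a*(a - 4)*(a^2 - 5*a + 4) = a*(a - 4)^2*(a - 1)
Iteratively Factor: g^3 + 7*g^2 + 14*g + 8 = (g + 4)*(g^2 + 3*g + 2) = (g + 2)*(g + 4)*(g + 1)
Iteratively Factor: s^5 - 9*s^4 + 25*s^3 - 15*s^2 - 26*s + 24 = (s - 4)*(s^4 - 5*s^3 + 5*s^2 + 5*s - 6) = (s - 4)*(s - 1)*(s^3 - 4*s^2 + s + 6) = (s - 4)*(s - 1)*(s + 1)*(s^2 - 5*s + 6) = (s - 4)*(s - 2)*(s - 1)*(s + 1)*(s - 3)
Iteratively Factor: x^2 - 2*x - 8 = (x - 4)*(x + 2)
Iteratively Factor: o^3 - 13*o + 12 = (o + 4)*(o^2 - 4*o + 3) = (o - 3)*(o + 4)*(o - 1)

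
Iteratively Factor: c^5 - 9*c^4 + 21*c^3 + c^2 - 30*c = (c - 2)*(c^4 - 7*c^3 + 7*c^2 + 15*c) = (c - 2)*(c + 1)*(c^3 - 8*c^2 + 15*c) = c*(c - 2)*(c + 1)*(c^2 - 8*c + 15) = c*(c - 5)*(c - 2)*(c + 1)*(c - 3)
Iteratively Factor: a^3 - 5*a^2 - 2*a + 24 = (a - 3)*(a^2 - 2*a - 8) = (a - 3)*(a + 2)*(a - 4)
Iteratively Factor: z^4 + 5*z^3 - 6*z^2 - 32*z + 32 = (z + 4)*(z^3 + z^2 - 10*z + 8) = (z - 2)*(z + 4)*(z^2 + 3*z - 4) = (z - 2)*(z - 1)*(z + 4)*(z + 4)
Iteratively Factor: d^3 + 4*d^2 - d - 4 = (d + 1)*(d^2 + 3*d - 4) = (d - 1)*(d + 1)*(d + 4)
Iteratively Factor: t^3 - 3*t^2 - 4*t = (t + 1)*(t^2 - 4*t) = (t - 4)*(t + 1)*(t)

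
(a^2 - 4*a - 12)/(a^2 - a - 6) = (a - 6)/(a - 3)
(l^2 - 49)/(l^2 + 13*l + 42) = (l - 7)/(l + 6)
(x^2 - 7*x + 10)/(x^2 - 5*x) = (x - 2)/x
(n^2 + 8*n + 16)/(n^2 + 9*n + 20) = (n + 4)/(n + 5)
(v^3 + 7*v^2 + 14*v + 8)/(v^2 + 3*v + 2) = v + 4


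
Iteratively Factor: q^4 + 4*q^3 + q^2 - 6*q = (q - 1)*(q^3 + 5*q^2 + 6*q) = (q - 1)*(q + 3)*(q^2 + 2*q) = (q - 1)*(q + 2)*(q + 3)*(q)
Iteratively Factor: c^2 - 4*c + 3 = (c - 1)*(c - 3)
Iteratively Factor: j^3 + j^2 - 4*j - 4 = (j + 1)*(j^2 - 4) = (j + 1)*(j + 2)*(j - 2)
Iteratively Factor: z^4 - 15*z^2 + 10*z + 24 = (z - 2)*(z^3 + 2*z^2 - 11*z - 12) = (z - 2)*(z + 4)*(z^2 - 2*z - 3) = (z - 3)*(z - 2)*(z + 4)*(z + 1)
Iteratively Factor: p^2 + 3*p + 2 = (p + 2)*(p + 1)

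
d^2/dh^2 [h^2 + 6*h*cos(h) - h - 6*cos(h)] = -6*h*cos(h) - 12*sin(h) + 6*cos(h) + 2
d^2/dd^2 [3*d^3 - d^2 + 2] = 18*d - 2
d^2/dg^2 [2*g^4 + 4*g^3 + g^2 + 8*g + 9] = 24*g^2 + 24*g + 2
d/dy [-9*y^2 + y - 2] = 1 - 18*y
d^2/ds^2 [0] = 0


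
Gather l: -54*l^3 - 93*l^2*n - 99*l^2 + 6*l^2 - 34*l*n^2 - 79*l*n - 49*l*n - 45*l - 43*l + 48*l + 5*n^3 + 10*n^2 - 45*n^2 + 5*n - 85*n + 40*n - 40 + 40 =-54*l^3 + l^2*(-93*n - 93) + l*(-34*n^2 - 128*n - 40) + 5*n^3 - 35*n^2 - 40*n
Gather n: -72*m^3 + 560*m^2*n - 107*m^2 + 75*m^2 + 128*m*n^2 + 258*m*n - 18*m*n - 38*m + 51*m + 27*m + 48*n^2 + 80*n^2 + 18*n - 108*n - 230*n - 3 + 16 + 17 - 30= -72*m^3 - 32*m^2 + 40*m + n^2*(128*m + 128) + n*(560*m^2 + 240*m - 320)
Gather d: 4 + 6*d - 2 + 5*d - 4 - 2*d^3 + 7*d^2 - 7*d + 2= -2*d^3 + 7*d^2 + 4*d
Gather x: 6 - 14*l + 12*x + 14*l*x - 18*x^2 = -14*l - 18*x^2 + x*(14*l + 12) + 6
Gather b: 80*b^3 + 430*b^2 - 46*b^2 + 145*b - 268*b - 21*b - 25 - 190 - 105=80*b^3 + 384*b^2 - 144*b - 320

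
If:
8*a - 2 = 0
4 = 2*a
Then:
No Solution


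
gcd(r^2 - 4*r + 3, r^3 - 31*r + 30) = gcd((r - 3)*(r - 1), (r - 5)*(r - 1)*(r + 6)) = r - 1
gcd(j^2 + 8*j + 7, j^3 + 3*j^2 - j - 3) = j + 1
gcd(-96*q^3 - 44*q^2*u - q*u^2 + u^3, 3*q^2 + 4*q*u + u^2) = 3*q + u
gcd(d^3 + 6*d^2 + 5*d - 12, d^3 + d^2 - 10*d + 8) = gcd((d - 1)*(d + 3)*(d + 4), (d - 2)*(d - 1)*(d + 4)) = d^2 + 3*d - 4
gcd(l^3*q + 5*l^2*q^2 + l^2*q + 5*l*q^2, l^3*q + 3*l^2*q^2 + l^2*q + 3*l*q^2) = l^2*q + l*q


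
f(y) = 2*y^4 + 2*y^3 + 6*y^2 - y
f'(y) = 8*y^3 + 6*y^2 + 12*y - 1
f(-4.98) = 1136.89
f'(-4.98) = -900.01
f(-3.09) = 183.70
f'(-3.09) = -216.82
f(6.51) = 4391.71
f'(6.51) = 2538.56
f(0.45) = 1.03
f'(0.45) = 6.34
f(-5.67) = 1901.10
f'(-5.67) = -1334.42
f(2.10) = 81.78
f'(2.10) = 124.75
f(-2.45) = 81.11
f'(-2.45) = -112.03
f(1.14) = 13.00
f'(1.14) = 32.33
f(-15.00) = 95865.00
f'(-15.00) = -25831.00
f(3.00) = 267.00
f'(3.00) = 305.00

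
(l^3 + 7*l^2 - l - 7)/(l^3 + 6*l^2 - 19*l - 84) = (l^2 - 1)/(l^2 - l - 12)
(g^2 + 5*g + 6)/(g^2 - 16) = (g^2 + 5*g + 6)/(g^2 - 16)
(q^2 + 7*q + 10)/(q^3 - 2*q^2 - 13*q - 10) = (q + 5)/(q^2 - 4*q - 5)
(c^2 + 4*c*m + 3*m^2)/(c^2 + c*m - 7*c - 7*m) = (c + 3*m)/(c - 7)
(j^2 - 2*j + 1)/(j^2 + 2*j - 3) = (j - 1)/(j + 3)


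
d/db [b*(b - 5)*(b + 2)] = 3*b^2 - 6*b - 10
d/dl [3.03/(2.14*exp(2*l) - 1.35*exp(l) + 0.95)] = (4.0905 - 12.9684*exp(l))*exp(l)/(2.14*exp(2*l) - 1.35*exp(l) + 0.95)^2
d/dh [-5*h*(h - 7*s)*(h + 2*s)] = -15*h^2 + 50*h*s + 70*s^2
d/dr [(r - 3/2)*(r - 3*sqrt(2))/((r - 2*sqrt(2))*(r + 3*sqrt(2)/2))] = (3*r^2 + 5*sqrt(2)*r^2 - 18*sqrt(2)*r - 24*r + 27 + 36*sqrt(2))/(2*r^4 - 2*sqrt(2)*r^3 - 23*r^2 + 12*sqrt(2)*r + 72)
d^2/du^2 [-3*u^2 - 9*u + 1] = -6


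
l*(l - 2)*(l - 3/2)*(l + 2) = l^4 - 3*l^3/2 - 4*l^2 + 6*l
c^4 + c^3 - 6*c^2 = c^2*(c - 2)*(c + 3)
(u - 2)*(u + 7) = u^2 + 5*u - 14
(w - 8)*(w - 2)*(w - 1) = w^3 - 11*w^2 + 26*w - 16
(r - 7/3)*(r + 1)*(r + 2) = r^3 + 2*r^2/3 - 5*r - 14/3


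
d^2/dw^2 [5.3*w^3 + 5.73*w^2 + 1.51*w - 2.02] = 31.8*w + 11.46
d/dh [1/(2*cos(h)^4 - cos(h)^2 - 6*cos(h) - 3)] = 2*(2*cos(h) + cos(3*h) - 3)*sin(h)/(-2*cos(h)^4 + cos(h)^2 + 6*cos(h) + 3)^2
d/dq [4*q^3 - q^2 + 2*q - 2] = 12*q^2 - 2*q + 2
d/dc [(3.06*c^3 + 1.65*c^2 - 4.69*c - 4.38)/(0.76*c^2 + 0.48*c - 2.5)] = (2.3256*c^4 + 2.9376*c^3 - 18.5936*c^2 - 1.5924*c + 13.8274)/(0.5776*c^4 + 0.7296*c^3 - 3.5696*c^2 - 2.4*c + 6.25)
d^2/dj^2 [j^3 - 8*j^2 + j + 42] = 6*j - 16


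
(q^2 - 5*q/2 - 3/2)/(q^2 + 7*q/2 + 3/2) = (q - 3)/(q + 3)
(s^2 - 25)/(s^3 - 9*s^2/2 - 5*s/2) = 2*(s + 5)/(s*(2*s + 1))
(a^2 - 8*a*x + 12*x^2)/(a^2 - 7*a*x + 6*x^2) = (-a + 2*x)/(-a + x)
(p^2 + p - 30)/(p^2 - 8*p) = (p^2 + p - 30)/(p*(p - 8))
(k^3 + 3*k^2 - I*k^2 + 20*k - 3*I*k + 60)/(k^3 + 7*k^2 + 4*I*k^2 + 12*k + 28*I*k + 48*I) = (k - 5*I)/(k + 4)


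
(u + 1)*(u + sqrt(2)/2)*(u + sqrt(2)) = u^3 + u^2 + 3*sqrt(2)*u^2/2 + u + 3*sqrt(2)*u/2 + 1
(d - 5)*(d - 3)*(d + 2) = d^3 - 6*d^2 - d + 30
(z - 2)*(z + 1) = z^2 - z - 2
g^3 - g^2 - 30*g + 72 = (g - 4)*(g - 3)*(g + 6)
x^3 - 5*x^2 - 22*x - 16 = (x - 8)*(x + 1)*(x + 2)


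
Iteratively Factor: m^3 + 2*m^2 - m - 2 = (m - 1)*(m^2 + 3*m + 2) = (m - 1)*(m + 2)*(m + 1)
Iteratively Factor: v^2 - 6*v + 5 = (v - 5)*(v - 1)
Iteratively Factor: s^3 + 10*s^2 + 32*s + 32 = (s + 2)*(s^2 + 8*s + 16) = (s + 2)*(s + 4)*(s + 4)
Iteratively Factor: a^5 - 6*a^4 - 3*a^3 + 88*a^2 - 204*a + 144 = (a - 3)*(a^4 - 3*a^3 - 12*a^2 + 52*a - 48) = (a - 3)^2*(a^3 - 12*a + 16) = (a - 3)^2*(a + 4)*(a^2 - 4*a + 4) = (a - 3)^2*(a - 2)*(a + 4)*(a - 2)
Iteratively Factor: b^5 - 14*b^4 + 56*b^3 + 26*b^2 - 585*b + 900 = (b - 3)*(b^4 - 11*b^3 + 23*b^2 + 95*b - 300) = (b - 3)*(b + 3)*(b^3 - 14*b^2 + 65*b - 100) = (b - 5)*(b - 3)*(b + 3)*(b^2 - 9*b + 20) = (b - 5)^2*(b - 3)*(b + 3)*(b - 4)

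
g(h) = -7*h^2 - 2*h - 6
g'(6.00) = -86.00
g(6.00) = -270.00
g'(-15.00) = 208.00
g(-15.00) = -1551.00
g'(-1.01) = 12.14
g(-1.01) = -11.12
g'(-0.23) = 1.22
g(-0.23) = -5.91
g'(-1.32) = 16.48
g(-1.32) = -15.56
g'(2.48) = -36.72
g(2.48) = -54.01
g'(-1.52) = 19.28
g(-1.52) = -19.13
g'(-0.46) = 4.44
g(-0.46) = -6.56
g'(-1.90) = 24.60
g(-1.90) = -27.47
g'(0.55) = -9.70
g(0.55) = -9.22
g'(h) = -14*h - 2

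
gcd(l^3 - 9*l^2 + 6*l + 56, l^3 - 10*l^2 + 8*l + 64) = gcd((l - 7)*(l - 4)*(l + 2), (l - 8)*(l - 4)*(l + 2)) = l^2 - 2*l - 8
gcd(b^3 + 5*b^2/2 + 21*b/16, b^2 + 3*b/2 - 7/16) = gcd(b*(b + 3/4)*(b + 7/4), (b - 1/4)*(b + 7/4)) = b + 7/4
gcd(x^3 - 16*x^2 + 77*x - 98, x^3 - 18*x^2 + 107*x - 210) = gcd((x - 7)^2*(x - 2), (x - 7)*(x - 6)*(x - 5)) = x - 7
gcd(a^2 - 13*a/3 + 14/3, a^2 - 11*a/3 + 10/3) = a - 2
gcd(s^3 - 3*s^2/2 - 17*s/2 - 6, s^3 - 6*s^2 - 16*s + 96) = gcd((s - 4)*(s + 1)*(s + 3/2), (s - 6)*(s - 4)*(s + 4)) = s - 4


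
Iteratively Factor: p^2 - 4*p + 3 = (p - 1)*(p - 3)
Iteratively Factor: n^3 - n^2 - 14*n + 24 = (n - 3)*(n^2 + 2*n - 8) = (n - 3)*(n + 4)*(n - 2)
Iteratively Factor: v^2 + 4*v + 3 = (v + 3)*(v + 1)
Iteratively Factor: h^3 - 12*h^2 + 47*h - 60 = (h - 4)*(h^2 - 8*h + 15) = (h - 5)*(h - 4)*(h - 3)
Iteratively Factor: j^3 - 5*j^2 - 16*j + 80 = (j + 4)*(j^2 - 9*j + 20) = (j - 5)*(j + 4)*(j - 4)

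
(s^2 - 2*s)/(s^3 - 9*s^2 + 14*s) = 1/(s - 7)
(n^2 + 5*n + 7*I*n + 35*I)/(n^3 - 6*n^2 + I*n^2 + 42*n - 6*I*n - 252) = (n + 5)/(n^2 - 6*n*(1 + I) + 36*I)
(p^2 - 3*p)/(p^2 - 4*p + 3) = p/(p - 1)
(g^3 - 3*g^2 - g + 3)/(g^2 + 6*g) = (g^3 - 3*g^2 - g + 3)/(g*(g + 6))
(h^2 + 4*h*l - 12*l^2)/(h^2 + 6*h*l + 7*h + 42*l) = (h - 2*l)/(h + 7)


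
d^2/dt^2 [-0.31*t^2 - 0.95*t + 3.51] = -0.620000000000000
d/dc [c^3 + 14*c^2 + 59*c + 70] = 3*c^2 + 28*c + 59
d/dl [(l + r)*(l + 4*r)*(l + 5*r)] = 3*l^2 + 20*l*r + 29*r^2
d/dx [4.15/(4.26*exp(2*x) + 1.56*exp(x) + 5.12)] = (-35.358*exp(x) - 6.474)*exp(x)/(4.26*exp(2*x) + 1.56*exp(x) + 5.12)^2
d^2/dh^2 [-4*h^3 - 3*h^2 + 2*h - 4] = -24*h - 6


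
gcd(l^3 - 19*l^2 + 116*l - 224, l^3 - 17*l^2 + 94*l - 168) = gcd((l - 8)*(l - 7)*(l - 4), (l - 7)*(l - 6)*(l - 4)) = l^2 - 11*l + 28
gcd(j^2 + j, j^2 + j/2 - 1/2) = j + 1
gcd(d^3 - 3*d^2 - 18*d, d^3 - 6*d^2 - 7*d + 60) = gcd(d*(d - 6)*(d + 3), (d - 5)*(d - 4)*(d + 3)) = d + 3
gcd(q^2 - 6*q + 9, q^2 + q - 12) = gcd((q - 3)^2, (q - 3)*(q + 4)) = q - 3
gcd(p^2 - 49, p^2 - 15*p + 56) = p - 7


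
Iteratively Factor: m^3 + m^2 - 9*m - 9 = (m + 1)*(m^2 - 9) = (m + 1)*(m + 3)*(m - 3)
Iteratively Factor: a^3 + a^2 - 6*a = (a)*(a^2 + a - 6) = a*(a - 2)*(a + 3)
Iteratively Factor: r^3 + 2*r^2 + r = (r)*(r^2 + 2*r + 1) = r*(r + 1)*(r + 1)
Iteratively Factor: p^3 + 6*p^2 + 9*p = (p + 3)*(p^2 + 3*p) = p*(p + 3)*(p + 3)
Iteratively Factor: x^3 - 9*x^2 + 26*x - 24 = (x - 3)*(x^2 - 6*x + 8) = (x - 3)*(x - 2)*(x - 4)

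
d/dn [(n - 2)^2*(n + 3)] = (n - 2)*(3*n + 4)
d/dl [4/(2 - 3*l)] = 12/(3*l - 2)^2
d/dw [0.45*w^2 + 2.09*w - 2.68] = 0.9*w + 2.09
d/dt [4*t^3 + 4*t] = 12*t^2 + 4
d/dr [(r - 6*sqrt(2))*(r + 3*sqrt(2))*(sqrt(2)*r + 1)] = 3*sqrt(2)*r^2 - 10*r - 39*sqrt(2)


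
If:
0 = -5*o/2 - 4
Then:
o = -8/5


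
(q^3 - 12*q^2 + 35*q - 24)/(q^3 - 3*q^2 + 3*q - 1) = (q^2 - 11*q + 24)/(q^2 - 2*q + 1)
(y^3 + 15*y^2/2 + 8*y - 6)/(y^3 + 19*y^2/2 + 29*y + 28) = (2*y^2 + 11*y - 6)/(2*y^2 + 15*y + 28)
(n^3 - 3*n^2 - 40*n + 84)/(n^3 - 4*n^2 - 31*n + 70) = (n + 6)/(n + 5)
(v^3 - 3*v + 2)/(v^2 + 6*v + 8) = (v^2 - 2*v + 1)/(v + 4)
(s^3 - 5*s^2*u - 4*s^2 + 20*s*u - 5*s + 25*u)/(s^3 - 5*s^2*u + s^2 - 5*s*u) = (s - 5)/s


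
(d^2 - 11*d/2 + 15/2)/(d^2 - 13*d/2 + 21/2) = (2*d - 5)/(2*d - 7)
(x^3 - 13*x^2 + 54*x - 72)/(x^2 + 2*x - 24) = (x^2 - 9*x + 18)/(x + 6)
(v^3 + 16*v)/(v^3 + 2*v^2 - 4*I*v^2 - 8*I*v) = (v + 4*I)/(v + 2)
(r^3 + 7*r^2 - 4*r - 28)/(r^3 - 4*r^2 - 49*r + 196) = (r^2 - 4)/(r^2 - 11*r + 28)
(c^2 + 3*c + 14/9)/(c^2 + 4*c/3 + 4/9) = (3*c + 7)/(3*c + 2)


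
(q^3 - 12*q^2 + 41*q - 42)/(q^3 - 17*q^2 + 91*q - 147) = (q - 2)/(q - 7)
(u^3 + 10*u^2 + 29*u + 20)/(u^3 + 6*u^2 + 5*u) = (u + 4)/u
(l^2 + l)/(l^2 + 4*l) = (l + 1)/(l + 4)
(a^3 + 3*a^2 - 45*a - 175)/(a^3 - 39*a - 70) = (a + 5)/(a + 2)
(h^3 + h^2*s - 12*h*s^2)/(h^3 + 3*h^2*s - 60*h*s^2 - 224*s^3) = h*(-h + 3*s)/(-h^2 + h*s + 56*s^2)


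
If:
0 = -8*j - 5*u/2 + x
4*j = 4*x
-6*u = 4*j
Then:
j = 0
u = 0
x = 0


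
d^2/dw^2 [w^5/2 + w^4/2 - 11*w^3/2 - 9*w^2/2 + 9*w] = 10*w^3 + 6*w^2 - 33*w - 9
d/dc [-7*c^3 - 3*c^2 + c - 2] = -21*c^2 - 6*c + 1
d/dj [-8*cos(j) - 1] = 8*sin(j)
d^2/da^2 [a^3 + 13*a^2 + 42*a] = 6*a + 26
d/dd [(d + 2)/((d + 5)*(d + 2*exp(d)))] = (-(d + 2)*(d + 5)*(2*exp(d) + 1) - (d + 2)*(d + 2*exp(d)) + (d + 5)*(d + 2*exp(d)))/((d + 5)^2*(d + 2*exp(d))^2)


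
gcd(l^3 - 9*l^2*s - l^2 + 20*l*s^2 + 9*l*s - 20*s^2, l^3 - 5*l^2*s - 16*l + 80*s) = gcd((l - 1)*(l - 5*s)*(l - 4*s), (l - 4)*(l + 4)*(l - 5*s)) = -l + 5*s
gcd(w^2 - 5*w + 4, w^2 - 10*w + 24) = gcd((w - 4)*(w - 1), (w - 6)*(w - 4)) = w - 4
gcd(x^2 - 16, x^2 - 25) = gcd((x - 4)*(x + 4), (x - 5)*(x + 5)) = 1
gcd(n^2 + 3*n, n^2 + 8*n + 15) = n + 3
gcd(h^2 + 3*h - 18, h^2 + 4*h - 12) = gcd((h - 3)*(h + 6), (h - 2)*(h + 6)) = h + 6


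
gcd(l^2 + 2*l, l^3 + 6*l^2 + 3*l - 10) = l + 2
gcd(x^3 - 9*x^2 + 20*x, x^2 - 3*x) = x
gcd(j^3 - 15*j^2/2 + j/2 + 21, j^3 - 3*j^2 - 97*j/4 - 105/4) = j^2 - 11*j/2 - 21/2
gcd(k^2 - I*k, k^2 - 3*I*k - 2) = k - I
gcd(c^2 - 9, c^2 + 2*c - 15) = c - 3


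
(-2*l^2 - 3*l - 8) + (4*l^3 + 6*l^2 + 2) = 4*l^3 + 4*l^2 - 3*l - 6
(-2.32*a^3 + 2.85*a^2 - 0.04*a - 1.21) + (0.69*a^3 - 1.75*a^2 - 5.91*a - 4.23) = -1.63*a^3 + 1.1*a^2 - 5.95*a - 5.44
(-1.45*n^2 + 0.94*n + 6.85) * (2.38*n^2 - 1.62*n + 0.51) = -3.451*n^4 + 4.5862*n^3 + 14.0407*n^2 - 10.6176*n + 3.4935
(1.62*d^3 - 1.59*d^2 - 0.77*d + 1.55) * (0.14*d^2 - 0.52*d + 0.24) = 0.2268*d^5 - 1.065*d^4 + 1.1078*d^3 + 0.2358*d^2 - 0.9908*d + 0.372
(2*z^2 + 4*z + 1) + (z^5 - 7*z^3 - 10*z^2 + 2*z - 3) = z^5 - 7*z^3 - 8*z^2 + 6*z - 2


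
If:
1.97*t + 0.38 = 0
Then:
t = -0.19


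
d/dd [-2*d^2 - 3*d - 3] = -4*d - 3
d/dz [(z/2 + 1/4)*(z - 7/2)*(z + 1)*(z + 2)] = 2*z^3 - 35*z/4 - 45/8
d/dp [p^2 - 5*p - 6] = 2*p - 5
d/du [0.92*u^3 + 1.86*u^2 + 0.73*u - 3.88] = 2.76*u^2 + 3.72*u + 0.73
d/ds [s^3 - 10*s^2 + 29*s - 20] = 3*s^2 - 20*s + 29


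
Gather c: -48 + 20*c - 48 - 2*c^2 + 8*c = -2*c^2 + 28*c - 96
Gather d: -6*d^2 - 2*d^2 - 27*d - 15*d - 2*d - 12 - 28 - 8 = -8*d^2 - 44*d - 48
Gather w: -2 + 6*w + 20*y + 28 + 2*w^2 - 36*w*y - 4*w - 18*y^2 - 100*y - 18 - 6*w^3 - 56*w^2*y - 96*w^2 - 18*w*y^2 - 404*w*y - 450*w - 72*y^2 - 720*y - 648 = -6*w^3 + w^2*(-56*y - 94) + w*(-18*y^2 - 440*y - 448) - 90*y^2 - 800*y - 640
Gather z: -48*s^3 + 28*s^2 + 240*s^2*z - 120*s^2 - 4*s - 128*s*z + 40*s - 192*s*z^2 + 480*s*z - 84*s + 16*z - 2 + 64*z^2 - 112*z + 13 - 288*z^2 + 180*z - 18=-48*s^3 - 92*s^2 - 48*s + z^2*(-192*s - 224) + z*(240*s^2 + 352*s + 84) - 7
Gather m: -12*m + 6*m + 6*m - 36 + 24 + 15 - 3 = 0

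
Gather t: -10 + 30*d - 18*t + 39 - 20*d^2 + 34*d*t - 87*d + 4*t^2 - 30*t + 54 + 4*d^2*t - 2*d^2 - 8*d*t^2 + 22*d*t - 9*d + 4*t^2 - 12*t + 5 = -22*d^2 - 66*d + t^2*(8 - 8*d) + t*(4*d^2 + 56*d - 60) + 88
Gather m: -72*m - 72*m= -144*m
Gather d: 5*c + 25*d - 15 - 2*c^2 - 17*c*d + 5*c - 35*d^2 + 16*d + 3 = -2*c^2 + 10*c - 35*d^2 + d*(41 - 17*c) - 12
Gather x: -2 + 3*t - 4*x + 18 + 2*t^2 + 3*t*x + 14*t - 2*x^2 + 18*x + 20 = 2*t^2 + 17*t - 2*x^2 + x*(3*t + 14) + 36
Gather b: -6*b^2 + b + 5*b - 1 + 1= -6*b^2 + 6*b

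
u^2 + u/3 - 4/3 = (u - 1)*(u + 4/3)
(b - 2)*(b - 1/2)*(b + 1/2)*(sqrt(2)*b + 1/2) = sqrt(2)*b^4 - 2*sqrt(2)*b^3 + b^3/2 - b^2 - sqrt(2)*b^2/4 - b/8 + sqrt(2)*b/2 + 1/4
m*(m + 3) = m^2 + 3*m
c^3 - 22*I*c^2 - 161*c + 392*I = (c - 8*I)*(c - 7*I)^2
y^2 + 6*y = y*(y + 6)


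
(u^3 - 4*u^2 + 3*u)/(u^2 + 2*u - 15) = u*(u - 1)/(u + 5)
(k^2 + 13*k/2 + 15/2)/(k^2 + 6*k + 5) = (k + 3/2)/(k + 1)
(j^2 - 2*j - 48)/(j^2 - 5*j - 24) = (j + 6)/(j + 3)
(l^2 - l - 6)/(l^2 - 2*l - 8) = (l - 3)/(l - 4)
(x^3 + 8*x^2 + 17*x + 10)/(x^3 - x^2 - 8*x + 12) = (x^3 + 8*x^2 + 17*x + 10)/(x^3 - x^2 - 8*x + 12)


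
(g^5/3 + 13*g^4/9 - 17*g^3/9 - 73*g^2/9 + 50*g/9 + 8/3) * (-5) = -5*g^5/3 - 65*g^4/9 + 85*g^3/9 + 365*g^2/9 - 250*g/9 - 40/3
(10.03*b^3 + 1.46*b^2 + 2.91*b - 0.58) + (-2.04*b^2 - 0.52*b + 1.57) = 10.03*b^3 - 0.58*b^2 + 2.39*b + 0.99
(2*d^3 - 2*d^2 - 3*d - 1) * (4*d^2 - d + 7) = 8*d^5 - 10*d^4 + 4*d^3 - 15*d^2 - 20*d - 7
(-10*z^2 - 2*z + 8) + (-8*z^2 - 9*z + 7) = -18*z^2 - 11*z + 15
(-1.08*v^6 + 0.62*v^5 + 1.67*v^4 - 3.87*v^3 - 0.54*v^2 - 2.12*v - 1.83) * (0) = 0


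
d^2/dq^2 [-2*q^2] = -4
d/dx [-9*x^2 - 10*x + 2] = -18*x - 10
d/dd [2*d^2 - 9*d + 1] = 4*d - 9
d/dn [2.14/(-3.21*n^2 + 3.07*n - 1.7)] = (13.7388*n - 6.5698)/(3.21*n^2 - 3.07*n + 1.7)^2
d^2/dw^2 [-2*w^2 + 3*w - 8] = -4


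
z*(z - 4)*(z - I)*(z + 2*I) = z^4 - 4*z^3 + I*z^3 + 2*z^2 - 4*I*z^2 - 8*z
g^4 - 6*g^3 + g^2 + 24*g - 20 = (g - 5)*(g - 2)*(g - 1)*(g + 2)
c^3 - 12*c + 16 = (c - 2)^2*(c + 4)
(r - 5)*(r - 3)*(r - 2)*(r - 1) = r^4 - 11*r^3 + 41*r^2 - 61*r + 30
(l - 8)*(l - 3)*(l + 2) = l^3 - 9*l^2 + 2*l + 48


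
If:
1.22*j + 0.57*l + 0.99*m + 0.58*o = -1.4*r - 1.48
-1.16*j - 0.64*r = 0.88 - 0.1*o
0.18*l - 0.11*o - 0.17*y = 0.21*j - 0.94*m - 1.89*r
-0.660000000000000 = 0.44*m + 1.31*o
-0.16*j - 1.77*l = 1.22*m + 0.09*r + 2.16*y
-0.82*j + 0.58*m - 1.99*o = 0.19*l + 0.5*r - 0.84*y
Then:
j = -1.02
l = 0.75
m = -1.28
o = -0.07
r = 0.46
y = 0.16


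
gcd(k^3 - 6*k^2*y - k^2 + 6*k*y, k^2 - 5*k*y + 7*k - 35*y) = 1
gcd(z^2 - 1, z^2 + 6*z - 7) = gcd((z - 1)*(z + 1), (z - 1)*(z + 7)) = z - 1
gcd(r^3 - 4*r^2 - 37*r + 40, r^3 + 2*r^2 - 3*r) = r - 1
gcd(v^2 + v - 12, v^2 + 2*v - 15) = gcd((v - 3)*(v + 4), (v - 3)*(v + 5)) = v - 3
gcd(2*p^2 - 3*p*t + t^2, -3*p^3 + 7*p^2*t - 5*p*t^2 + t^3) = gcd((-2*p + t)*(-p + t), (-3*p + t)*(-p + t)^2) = p - t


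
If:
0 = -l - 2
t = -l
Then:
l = -2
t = 2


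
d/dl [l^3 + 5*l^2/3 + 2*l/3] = 3*l^2 + 10*l/3 + 2/3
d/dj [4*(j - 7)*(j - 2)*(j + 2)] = 12*j^2 - 56*j - 16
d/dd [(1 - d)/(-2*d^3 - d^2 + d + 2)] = (-4*d - 3)/(4*d^4 + 12*d^3 + 17*d^2 + 12*d + 4)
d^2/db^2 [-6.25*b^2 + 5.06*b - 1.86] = -12.5000000000000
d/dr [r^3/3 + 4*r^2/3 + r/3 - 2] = r^2 + 8*r/3 + 1/3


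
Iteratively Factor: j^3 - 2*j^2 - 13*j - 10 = (j - 5)*(j^2 + 3*j + 2) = (j - 5)*(j + 1)*(j + 2)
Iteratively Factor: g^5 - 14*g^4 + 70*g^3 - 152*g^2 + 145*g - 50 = (g - 1)*(g^4 - 13*g^3 + 57*g^2 - 95*g + 50) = (g - 2)*(g - 1)*(g^3 - 11*g^2 + 35*g - 25) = (g - 5)*(g - 2)*(g - 1)*(g^2 - 6*g + 5) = (g - 5)^2*(g - 2)*(g - 1)*(g - 1)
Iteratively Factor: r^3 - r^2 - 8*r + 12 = (r - 2)*(r^2 + r - 6) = (r - 2)*(r + 3)*(r - 2)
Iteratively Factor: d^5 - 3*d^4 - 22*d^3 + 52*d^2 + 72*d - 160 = (d - 2)*(d^4 - d^3 - 24*d^2 + 4*d + 80) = (d - 2)*(d + 4)*(d^3 - 5*d^2 - 4*d + 20) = (d - 2)^2*(d + 4)*(d^2 - 3*d - 10) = (d - 5)*(d - 2)^2*(d + 4)*(d + 2)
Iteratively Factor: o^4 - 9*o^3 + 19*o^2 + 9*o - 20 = (o - 4)*(o^3 - 5*o^2 - o + 5) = (o - 4)*(o - 1)*(o^2 - 4*o - 5) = (o - 4)*(o - 1)*(o + 1)*(o - 5)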